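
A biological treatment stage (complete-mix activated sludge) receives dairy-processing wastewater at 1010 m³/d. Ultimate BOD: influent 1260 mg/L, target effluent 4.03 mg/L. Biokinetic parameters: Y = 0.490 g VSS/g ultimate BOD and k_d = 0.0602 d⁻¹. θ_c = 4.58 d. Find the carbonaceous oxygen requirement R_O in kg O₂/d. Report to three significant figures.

R_O ≈ 577 kg O₂/d

Y_obs = Y / (1 + k_d θ_c) = 0.490 / (1 + 0.0602 × 4.58) = 0.490 / 1.276 = 0.3841.
Q·(S₀ − S) = 1010 × (1260 − 4.03) × 10⁻³ = 1269 kg/d removed.
Biomass synthesised: P_X = Y_obs × 1269 = 487.2 kg VSS/d.
Carbonaceous O₂ demand = substrate oxidised − cell-mass equivalent = 1269 − 1.42 × 487.2 = 576.6 kg O₂/d.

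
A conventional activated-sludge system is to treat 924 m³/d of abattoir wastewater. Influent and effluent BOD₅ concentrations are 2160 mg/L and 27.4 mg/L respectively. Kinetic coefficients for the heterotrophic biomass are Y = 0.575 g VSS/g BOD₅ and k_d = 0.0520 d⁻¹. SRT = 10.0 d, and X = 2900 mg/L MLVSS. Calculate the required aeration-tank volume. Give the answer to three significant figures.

Rearranging the biomass balance for a CMAS with decay, V = Y·Q·ΔS·θ_c / [X·(1+k_d θ_c)] = 0.575 × 924 × (2160 − 27.4) × 10.0 / [2900 × (1 + 0.0520 × 10.0)] = 1.13×10^7 / 4408 = 2570 m³.

V ≈ 2570 m³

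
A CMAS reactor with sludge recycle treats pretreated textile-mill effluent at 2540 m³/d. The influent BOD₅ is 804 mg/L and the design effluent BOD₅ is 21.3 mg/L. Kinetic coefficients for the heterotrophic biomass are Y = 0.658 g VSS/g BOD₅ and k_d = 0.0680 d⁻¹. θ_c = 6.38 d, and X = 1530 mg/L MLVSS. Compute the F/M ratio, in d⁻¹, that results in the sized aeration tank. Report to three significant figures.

F/M ≈ 0.351 d⁻¹

From the SRT design equation V = Y Q (S₀−S) θ_c / [X (1 + k_d θ_c)] = 0.658 × 2540 × (804 − 21.3) × 6.38 / [1530 × (1 + 0.0680 × 6.38)] = 8.35×10^6 / 2194 = 3804 m³.
F/M = applied load / biomass = Q·S₀/(V·X) = 2540 × 804 / (3804 × 1530) = 0.3508 d⁻¹.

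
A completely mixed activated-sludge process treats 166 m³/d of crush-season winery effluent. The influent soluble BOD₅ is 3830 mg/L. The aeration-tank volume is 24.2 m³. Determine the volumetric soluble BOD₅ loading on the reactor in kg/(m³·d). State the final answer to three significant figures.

Applied soluble BOD₅ load per unit volume = Q·S₀/V = (166 × 3830/1000)/24.20 = 26.27 kg soluble BOD₅·m⁻³·d⁻¹.

L_v ≈ 26.3 kg soluble BOD₅/(m³·d)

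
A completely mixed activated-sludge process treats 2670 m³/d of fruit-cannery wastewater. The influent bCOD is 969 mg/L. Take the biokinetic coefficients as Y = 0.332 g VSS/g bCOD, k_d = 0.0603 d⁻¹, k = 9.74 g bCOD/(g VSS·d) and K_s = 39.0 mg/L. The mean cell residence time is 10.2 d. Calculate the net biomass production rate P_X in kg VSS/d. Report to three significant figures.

P_X ≈ 531 kg VSS/d

From the Monod/SRT balance for a CMAS, S = K_s·(1+k_d θ_c)/[θ_c·(Y k − k_d) − 1] = 39.0 × (1 + 0.0603 × 10.2) / [10.2 × (0.332 × 9.74 − 0.0603) − 1] = 62.99 / 31.37 = 2.008 mg/L.
Correct the yield for decay: Y_obs = Y/(1 + k_d θ_c) = 0.332 / (1 + 0.0603 × 10.2) = 0.332 / 1.615 = 0.2056.
Q·(S₀ − S) = 2670 × (969 − 2.01) × 10⁻³ = 2582 kg/d removed.
So the net sludge growth is P_X = 0.2056 × 2582 = 530.7 kg VSS/d.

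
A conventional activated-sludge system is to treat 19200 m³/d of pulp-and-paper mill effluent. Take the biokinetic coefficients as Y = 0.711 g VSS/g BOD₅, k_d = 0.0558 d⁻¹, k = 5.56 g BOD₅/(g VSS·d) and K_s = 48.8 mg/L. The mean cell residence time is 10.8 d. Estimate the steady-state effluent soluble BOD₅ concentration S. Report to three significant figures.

S ≈ 1.90 mg/L

For a completely mixed reactor with recycle the Lawrence–McCarty relation gives S = K_s·(1 + k_d·θ_c) / [θ_c·(Y·k − k_d) − 1] = 48.8 × (1 + 0.0558 × 10.8) / [10.8 × (0.711 × 5.56 − 0.0558) − 1] = 78.21 / 41.09 = 1.903 mg/L.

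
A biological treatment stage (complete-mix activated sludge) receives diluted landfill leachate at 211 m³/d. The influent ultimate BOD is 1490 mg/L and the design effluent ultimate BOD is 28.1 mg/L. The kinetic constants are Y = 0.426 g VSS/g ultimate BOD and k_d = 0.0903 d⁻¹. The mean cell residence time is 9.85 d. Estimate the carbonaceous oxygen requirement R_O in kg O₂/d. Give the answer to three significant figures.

R_O ≈ 210 kg O₂/d

Observed yield with endogenous decay: Y_obs = Y / (1 + k_d·θ_c) = 0.426 / (1 + 0.0903 × 9.85) = 0.426 / 1.889 = 0.2255 g VSS/g ultimate BOD.
Q·(S₀ − S) = 211 × (1490 − 28.1) × 10⁻³ = 308.5 kg/d removed.
Biomass synthesised: P_X = Y_obs × 308.5 = 69.55 kg VSS/d.
R_O = Q·ΔS − 1.42 P_X = 308.5 − 98.76 = 209.7 kg O₂/d.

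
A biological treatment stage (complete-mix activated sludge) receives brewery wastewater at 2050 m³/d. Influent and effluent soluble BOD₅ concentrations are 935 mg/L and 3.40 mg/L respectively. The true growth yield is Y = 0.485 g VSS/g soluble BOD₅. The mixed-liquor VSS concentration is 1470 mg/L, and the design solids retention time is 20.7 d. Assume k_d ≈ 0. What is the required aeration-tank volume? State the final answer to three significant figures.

V·X = Y·Q·ΔS·θ_c gives V = 0.485 × 2050 × (935 − 3.40) × 20.7 / 1470 = 13043 m³.

V ≈ 13000 m³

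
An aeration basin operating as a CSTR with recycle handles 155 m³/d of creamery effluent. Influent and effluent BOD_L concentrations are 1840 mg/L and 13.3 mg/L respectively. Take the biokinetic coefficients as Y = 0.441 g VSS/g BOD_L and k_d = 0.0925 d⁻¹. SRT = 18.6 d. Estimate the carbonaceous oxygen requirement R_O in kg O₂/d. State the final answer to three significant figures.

The observed yield is Y_obs = Y/(1 + k_d·θ_c) = 0.441 / (1 + 0.0925 × 18.6) = 0.441 / 2.721 = 0.1621 g VSS per g BOD_L removed.
Substrate removed = Q·(S₀ − S) = 155 m³/d × (1840 − 13.3) g/m³ = 2.83×10^5 g/d = 283.1 kg/d.
Biomass synthesised: P_X = Y_obs × 283.1 = 45.90 kg VSS/d.
Carbonaceous O₂ demand = substrate oxidised − cell-mass equivalent = 283.1 − 1.42 × 45.90 = 218.0 kg O₂/d.

R_O ≈ 218 kg O₂/d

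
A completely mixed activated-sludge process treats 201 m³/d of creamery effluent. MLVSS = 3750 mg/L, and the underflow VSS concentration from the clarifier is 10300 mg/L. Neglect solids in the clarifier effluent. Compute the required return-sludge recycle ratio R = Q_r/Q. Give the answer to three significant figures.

R ≈ 0.573

R = Q_r/Q = X/(X_r − X) = 3750 / (10300 − 3750) = 0.5725.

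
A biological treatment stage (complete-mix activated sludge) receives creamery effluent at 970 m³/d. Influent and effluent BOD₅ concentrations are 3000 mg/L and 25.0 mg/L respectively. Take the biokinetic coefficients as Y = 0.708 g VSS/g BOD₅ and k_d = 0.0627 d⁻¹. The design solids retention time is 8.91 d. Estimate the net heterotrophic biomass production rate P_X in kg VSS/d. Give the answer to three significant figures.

P_X ≈ 1310 kg VSS/d

Observed yield with endogenous decay: Y_obs = Y / (1 + k_d·θ_c) = 0.708 / (1 + 0.0627 × 8.91) = 0.708 / 1.559 = 0.4542 g VSS/g BOD₅.
Q·(S₀ − S) = 970 × (3000 − 25.0) × 10⁻³ = 2886 kg/d removed.
Biomass produced: P_X = Y_obs·Q·ΔS = 0.4542 × 2886 ≈ 1311 kg VSS/d.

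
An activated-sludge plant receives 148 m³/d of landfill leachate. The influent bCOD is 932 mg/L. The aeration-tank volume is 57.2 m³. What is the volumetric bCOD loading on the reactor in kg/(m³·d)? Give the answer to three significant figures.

Applied bCOD load per unit volume = Q·S₀/V = (148 × 932/1000)/57.20 = 2.411 kg bCOD·m⁻³·d⁻¹.

L_v ≈ 2.41 kg bCOD/(m³·d)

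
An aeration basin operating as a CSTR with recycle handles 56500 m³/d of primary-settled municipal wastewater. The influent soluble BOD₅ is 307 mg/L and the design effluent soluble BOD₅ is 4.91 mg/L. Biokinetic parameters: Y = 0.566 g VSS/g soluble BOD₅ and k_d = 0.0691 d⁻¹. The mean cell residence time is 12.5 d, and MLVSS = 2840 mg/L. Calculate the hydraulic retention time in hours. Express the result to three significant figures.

Steady-state biomass mass balance: V·X·(1 + k_d·θ_c) = Y·Q·(S₀ − S)·θ_c, so V = 0.566 × 56500 × (307 − 4.91) × 12.5 / [2840 × (1 + 0.0691 × 12.5)] = 1.21×10^8 / 5293 = 22814 m³.
Hydraulic retention time τ = V/Q = 22814 / 56500 = 0.4038 d = 9.691 h.

τ ≈ 9.69 h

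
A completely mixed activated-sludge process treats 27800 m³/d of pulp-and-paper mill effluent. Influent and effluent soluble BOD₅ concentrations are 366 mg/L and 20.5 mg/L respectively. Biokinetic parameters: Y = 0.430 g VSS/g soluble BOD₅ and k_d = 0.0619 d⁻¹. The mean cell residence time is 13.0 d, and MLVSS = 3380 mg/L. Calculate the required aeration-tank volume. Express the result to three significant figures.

V ≈ 8800 m³

Rearranging the biomass balance for a CMAS with decay, V = Y·Q·ΔS·θ_c / [X·(1+k_d θ_c)] = 0.430 × 27800 × (366 − 20.5) × 13.0 / [3380 × (1 + 0.0619 × 13.0)] = 5.37×10^7 / 6100 = 8802 m³.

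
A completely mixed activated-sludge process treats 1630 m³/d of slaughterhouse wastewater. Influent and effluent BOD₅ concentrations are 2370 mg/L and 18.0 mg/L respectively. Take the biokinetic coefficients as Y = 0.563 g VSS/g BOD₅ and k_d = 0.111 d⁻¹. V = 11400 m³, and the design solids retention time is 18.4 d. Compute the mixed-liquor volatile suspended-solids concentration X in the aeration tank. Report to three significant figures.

From V·X·(1 + k_d·θ_c) = Y·Q·(S₀ − S)·θ_c: X = 0.563 × 1630 × (2370 − 18.0) × 18.4 / [11400 × (1 + 0.111 × 18.4)] = 1145 mg/L.

X ≈ 1150 mg/L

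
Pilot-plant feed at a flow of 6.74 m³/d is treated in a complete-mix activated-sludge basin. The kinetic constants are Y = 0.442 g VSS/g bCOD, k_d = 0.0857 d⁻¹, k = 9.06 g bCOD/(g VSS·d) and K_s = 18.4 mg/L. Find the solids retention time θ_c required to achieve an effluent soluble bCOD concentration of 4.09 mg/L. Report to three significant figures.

Specific growth rate at S = 4.09 mg/L: μ = YkS/(K_s+S) = 0.442·9.06·4.09/(18.4+4.09) = 0.7283 d⁻¹.
θ_c = 1/(μ − k_d) = 1/(0.7283 − 0.0857) = 1/0.6426 = 1.556 d.

θ_c ≈ 1.56 d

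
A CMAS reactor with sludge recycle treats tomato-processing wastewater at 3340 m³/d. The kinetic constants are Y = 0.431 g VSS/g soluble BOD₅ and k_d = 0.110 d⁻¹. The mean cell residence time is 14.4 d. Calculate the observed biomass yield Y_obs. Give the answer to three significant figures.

Correct the yield for decay: Y_obs = Y/(1 + k_d θ_c) = 0.431 / (1 + 0.110 × 14.4) = 0.431 / 2.584 = 0.1668.

Y_obs ≈ 0.167 g VSS/g soluble BOD₅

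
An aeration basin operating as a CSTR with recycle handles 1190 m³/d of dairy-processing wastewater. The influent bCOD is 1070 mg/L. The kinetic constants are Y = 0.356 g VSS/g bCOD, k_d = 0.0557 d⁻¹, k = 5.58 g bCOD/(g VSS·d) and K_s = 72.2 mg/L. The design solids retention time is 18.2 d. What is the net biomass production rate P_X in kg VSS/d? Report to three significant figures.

Effluent substrate depends only on kinetics and SRT: S = K_s(1 + k_d θ_c) / [θ_c(Yk − k_d) − 1] = 72.2 × (1 + 0.0557 × 18.2) / [18.2 × (0.356 × 5.58 − 0.0557) − 1] = 145.4 / 34.14 = 4.259 mg/L.
The observed yield is Y_obs = Y/(1 + k_d·θ_c) = 0.356 / (1 + 0.0557 × 18.2) = 0.356 / 2.014 = 0.1768 g VSS per g bCOD removed.
Mass of bCOD removed per day: Q(S₀ − S) = 1190 × 1066 g/m³ = 1268 kg/d.
P_X = Y_obs · Q(S₀ − S) = 0.1768 × 1268 = 224.2 kg VSS/d.

P_X ≈ 224 kg VSS/d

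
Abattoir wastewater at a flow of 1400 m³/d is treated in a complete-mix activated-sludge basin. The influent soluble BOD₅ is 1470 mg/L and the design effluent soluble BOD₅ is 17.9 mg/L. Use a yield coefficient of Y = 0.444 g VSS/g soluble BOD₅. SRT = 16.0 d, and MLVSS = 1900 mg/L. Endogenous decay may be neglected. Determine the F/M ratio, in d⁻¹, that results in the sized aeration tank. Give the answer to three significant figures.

Biomass mass balance (decay neglected): V·X = Y·Q·(S₀ − S)·θ_c, so V = 0.444 × 1400 × (1470 − 17.9) × 16.0 / 1900 = 7601 m³.
F/M = Q·S₀ / (V·X) = 1400 × 1470 / (7601 × 1900) = 0.1425 g soluble BOD₅·(g VSS·d)⁻¹.

F/M ≈ 0.143 d⁻¹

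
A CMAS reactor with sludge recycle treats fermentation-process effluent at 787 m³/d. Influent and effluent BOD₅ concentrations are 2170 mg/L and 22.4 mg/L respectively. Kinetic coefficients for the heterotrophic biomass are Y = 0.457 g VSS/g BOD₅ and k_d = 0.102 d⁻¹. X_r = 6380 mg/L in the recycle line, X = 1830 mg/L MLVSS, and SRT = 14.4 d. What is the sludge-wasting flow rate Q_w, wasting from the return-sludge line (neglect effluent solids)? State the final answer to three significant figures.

From the SRT design equation V = Y Q (S₀−S) θ_c / [X (1 + k_d θ_c)] = 0.457 × 787 × (2170 − 22.4) × 14.4 / [1830 × (1 + 0.102 × 14.4)] = 1.11×10^7 / 4518 = 2462 m³.
Wasting from the return line (neglecting effluent solids): Q_w = V·X / (θ_c·X_r) = 2462 × 1830 / (14.4 × 6380) = 49.04 m³/d.

Q_w ≈ 49.0 m³/d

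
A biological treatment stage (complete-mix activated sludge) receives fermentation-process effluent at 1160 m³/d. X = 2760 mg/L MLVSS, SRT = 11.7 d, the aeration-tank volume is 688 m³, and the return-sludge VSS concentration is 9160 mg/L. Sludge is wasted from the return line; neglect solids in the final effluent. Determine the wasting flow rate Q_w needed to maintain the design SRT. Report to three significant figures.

θ_c = V·X/(Q_w·X_r) when wasting from the recycle, so Q_w = V·X/(θ_c·X_r) = 688.0 × 2760 / (11.7 × 9160) = 17.72 m³/d.

Q_w ≈ 17.7 m³/d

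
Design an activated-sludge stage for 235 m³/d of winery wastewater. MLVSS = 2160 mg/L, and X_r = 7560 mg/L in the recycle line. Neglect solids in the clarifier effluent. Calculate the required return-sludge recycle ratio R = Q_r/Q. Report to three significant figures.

Solids balance on the clarifier gives (1+R)X = R·X_r, so R = X/(X_r − X) = 2160 / (7560 − 2160) = 0.4000.

R ≈ 0.400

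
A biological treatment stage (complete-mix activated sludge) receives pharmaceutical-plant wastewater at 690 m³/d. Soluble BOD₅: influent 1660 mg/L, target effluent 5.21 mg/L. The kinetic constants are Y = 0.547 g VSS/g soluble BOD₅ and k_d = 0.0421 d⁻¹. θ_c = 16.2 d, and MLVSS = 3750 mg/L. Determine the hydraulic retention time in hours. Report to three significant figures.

Rearranging the biomass balance for a CMAS with decay, V = Y·Q·ΔS·θ_c / [X·(1+k_d θ_c)] = 0.547 × 690 × (1660 − 5.21) × 16.2 / [3750 × (1 + 0.0421 × 16.2)] = 1.01×10^7 / 6308 = 1604 m³.
HRT = V/Q = 1604 m³ / 690 m³·d⁻¹ = 2.325 d × 24 = 55.79 h.

τ ≈ 55.8 h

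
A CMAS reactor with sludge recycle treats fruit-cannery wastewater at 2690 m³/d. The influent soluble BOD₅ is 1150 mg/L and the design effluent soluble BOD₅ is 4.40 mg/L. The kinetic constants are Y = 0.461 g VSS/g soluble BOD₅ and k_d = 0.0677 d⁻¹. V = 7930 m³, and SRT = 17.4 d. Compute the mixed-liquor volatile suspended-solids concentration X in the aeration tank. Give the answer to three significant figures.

X ≈ 1430 mg/L

Solving the biomass balance for X: X = Y Q (S₀−S) θ_c / [V (1+k_d θ_c)] = 0.461 × 2690 × (1150 − 4.40) × 17.4 / [7930 × (1 + 0.0677 × 17.4)] = 1431 mg/L.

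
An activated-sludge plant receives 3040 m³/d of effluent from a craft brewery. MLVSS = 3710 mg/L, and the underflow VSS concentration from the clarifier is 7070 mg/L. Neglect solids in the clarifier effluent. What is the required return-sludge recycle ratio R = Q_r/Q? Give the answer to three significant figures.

R ≈ 1.10

Mass balance around the secondary clarifier (neglecting effluent solids): R = X / (X_r − X) = 3710 / (7070 − 3710) = 1.104.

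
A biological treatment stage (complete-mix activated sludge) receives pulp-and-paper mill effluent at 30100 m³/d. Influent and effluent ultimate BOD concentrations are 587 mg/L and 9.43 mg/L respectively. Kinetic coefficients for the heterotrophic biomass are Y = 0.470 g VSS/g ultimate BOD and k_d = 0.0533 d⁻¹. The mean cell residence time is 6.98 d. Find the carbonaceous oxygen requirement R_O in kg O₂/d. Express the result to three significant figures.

Correct the yield for decay: Y_obs = Y/(1 + k_d θ_c) = 0.470 / (1 + 0.0533 × 6.98) = 0.470 / 1.372 = 0.3426.
Q·(S₀ − S) = 30100 × (587 − 9.43) × 10⁻³ = 17385 kg/d removed.
Net sludge production P_X = 0.3426 × 17385 = 5955 kg VSS/d.
R_O = Q·ΔS − 1.42 P_X = 17385 − 8457 = 8928 kg O₂/d.

R_O ≈ 8930 kg O₂/d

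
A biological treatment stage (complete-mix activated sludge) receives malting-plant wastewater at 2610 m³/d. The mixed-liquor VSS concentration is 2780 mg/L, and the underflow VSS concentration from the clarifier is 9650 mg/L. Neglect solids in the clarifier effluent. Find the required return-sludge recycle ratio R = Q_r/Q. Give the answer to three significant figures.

R ≈ 0.405

Solids balance on the clarifier gives (1+R)X = R·X_r, so R = X/(X_r − X) = 2780 / (9650 − 2780) = 0.4047.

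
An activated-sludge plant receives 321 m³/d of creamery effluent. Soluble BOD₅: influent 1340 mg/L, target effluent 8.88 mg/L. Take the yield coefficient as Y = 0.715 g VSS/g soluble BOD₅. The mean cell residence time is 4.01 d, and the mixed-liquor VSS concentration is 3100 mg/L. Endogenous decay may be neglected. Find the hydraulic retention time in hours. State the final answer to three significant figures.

τ ≈ 29.5 h

V·X = Y·Q·ΔS·θ_c gives V = 0.715 × 321 × (1340 − 8.88) × 4.01 / 3100 = 395.2 m³.
HRT = V/Q = 395.2 m³ / 321 m³·d⁻¹ = 1.231 d × 24 = 29.55 h.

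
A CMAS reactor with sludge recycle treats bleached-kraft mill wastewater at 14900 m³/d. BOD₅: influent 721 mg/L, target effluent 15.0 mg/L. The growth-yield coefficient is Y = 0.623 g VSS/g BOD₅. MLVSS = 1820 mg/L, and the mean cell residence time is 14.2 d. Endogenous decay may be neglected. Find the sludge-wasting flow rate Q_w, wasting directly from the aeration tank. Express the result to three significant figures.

Q_w ≈ 3600 m³/d

V·X = Y·Q·ΔS·θ_c gives V = 0.623 × 14900 × (721 − 15.0) × 14.2 / 1820 = 51132 m³.
Wasting from the aeration tank: Q_w = V / θ_c = 51132 / 14.2 = 3601 m³/d.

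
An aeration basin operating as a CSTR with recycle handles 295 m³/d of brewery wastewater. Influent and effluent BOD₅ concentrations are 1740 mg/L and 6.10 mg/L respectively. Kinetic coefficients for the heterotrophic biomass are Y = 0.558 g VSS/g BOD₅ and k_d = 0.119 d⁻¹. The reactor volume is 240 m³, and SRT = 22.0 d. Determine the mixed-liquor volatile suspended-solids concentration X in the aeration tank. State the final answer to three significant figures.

X ≈ 7230 mg/L

Solving the biomass balance for X: X = Y Q (S₀−S) θ_c / [V (1+k_d θ_c)] = 0.558 × 295 × (1740 − 6.10) × 22.0 / [240 × (1 + 0.119 × 22.0)] = 7231 mg/L.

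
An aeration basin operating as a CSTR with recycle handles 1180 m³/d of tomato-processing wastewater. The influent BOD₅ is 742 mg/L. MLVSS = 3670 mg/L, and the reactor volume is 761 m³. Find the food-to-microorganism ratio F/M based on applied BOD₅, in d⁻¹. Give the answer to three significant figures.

F/M = applied load / biomass = Q·S₀/(V·X) = 1180 × 742 / (761.0 × 3670) = 0.3135 d⁻¹.

F/M ≈ 0.313 d⁻¹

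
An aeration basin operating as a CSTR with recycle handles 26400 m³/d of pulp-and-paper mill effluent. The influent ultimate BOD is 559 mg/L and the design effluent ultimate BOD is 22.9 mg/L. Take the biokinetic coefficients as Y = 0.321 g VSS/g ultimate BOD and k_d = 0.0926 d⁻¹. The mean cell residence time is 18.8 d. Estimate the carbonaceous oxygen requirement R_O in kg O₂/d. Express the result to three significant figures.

R_O ≈ 11800 kg O₂/d

Observed yield with endogenous decay: Y_obs = Y / (1 + k_d·θ_c) = 0.321 / (1 + 0.0926 × 18.8) = 0.321 / 2.741 = 0.1171 g VSS/g ultimate BOD.
Substrate removed = Q·(S₀ − S) = 26400 m³/d × (559 − 22.9) g/m³ = 1.42×10^7 g/d = 14153 kg/d.
Net sludge production P_X = 0.1171 × 14153 = 1658 kg VSS/d.
Carbonaceous O₂ demand = substrate oxidised − cell-mass equivalent = 14153 − 1.42 × 1658 = 11799 kg O₂/d.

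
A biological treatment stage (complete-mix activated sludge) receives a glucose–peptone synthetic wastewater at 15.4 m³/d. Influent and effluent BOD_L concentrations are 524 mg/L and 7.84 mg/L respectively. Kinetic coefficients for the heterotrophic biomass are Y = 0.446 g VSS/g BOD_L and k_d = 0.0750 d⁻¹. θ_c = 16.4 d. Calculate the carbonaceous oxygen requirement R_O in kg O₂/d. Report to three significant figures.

Correct the yield for decay: Y_obs = Y/(1 + k_d θ_c) = 0.446 / (1 + 0.0750 × 16.4) = 0.446 / 2.230 = 0.2000.
Substrate removed = Q·(S₀ − S) = 15.4 m³/d × (524 − 7.84) g/m³ = 7.95×10^3 g/d = 7.949 kg/d.
P_X = Y_obs·Q·(S₀ − S) = 0.2000 × 7.949 = 1.590 kg VSS/d.
R_O = Q·ΔS − 1.42 P_X = 7.949 − 2.257 = 5.691 kg O₂/d.

R_O ≈ 5.69 kg O₂/d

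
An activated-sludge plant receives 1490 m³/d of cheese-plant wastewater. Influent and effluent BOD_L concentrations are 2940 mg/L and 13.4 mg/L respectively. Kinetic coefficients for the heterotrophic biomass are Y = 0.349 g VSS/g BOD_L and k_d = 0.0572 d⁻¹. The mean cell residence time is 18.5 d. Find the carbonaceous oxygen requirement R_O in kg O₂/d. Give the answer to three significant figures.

R_O ≈ 3310 kg O₂/d

Observed yield with endogenous decay: Y_obs = Y / (1 + k_d·θ_c) = 0.349 / (1 + 0.0572 × 18.5) = 0.349 / 2.058 = 0.1696 g VSS/g BOD_L.
Mass of BOD_L removed per day: Q(S₀ − S) = 1490 × 2927 g/m³ = 4361 kg/d.
P_X = Y_obs·Q·(S₀ − S) = 0.1696 × 4361 = 739.4 kg VSS/d.
Carbonaceous O₂ demand = substrate oxidised − cell-mass equivalent = 4361 − 1.42 × 739.4 = 3311 kg O₂/d.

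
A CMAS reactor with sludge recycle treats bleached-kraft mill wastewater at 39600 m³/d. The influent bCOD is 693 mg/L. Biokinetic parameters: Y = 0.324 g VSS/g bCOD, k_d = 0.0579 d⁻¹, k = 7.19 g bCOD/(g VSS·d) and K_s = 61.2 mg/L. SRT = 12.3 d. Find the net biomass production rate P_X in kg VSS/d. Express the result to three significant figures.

P_X ≈ 5160 kg VSS/d

Effluent substrate depends only on kinetics and SRT: S = K_s(1 + k_d θ_c) / [θ_c(Yk − k_d) − 1] = 61.2 × (1 + 0.0579 × 12.3) / [12.3 × (0.324 × 7.19 − 0.0579) − 1] = 104.8 / 26.94 = 3.889 mg/L.
Y_obs = Y / (1 + k_d θ_c) = 0.324 / (1 + 0.0579 × 12.3) = 0.324 / 1.712 = 0.1892.
Substrate removed = Q·(S₀ − S) = 39600 m³/d × (693 − 3.89) g/m³ = 2.73×10^7 g/d = 27289 kg/d.
So the net sludge growth is P_X = 0.1892 × 27289 = 5164 kg VSS/d.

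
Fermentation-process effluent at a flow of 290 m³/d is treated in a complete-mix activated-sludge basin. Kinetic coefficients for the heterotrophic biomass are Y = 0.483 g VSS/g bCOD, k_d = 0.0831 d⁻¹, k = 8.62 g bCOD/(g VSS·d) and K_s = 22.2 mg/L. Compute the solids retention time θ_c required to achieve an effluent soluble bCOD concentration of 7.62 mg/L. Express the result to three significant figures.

θ_c ≈ 1.02 d

At the target effluent, Y k S/(K_s+S) = 0.483×8.62×7.62/29.82 = 1.064 d⁻¹.
Then 1/θ_c = μ − k_d = 1.064 − 0.0831 = 0.9808 d⁻¹, giving θ_c = 1.020 d.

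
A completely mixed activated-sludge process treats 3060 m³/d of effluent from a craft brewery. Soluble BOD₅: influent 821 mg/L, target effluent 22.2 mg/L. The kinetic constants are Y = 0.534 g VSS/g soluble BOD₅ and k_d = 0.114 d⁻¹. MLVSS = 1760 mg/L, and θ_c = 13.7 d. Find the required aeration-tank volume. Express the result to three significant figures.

Rearranging the biomass balance for a CMAS with decay, V = Y·Q·ΔS·θ_c / [X·(1+k_d θ_c)] = 0.534 × 3060 × (821 − 22.2) × 13.7 / [1760 × (1 + 0.114 × 13.7)] = 1.79×10^7 / 4509 = 3966 m³.

V ≈ 3970 m³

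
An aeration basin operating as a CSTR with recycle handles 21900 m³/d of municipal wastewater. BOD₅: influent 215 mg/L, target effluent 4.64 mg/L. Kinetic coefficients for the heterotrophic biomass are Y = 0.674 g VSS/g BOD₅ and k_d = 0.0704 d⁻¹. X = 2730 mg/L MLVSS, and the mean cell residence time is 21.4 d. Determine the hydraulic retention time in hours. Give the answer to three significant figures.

τ ≈ 10.6 h

From the SRT design equation V = Y Q (S₀−S) θ_c / [X (1 + k_d θ_c)] = 0.674 × 21900 × (215 − 4.64) × 21.4 / [2730 × (1 + 0.0704 × 21.4)] = 6.64×10^7 / 6843 = 9710 m³.
Hydraulic retention time τ = V/Q = 9710 / 21900 = 0.4434 d = 10.64 h.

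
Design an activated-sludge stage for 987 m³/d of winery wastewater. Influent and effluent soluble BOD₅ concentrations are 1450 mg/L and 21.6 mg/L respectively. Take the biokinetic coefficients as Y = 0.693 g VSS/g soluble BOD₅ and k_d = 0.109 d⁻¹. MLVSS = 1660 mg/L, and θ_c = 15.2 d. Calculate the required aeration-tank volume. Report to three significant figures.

From the SRT design equation V = Y Q (S₀−S) θ_c / [X (1 + k_d θ_c)] = 0.693 × 987 × (1450 − 21.6) × 15.2 / [1660 × (1 + 0.109 × 15.2)] = 1.49×10^7 / 4410 = 3367 m³.

V ≈ 3370 m³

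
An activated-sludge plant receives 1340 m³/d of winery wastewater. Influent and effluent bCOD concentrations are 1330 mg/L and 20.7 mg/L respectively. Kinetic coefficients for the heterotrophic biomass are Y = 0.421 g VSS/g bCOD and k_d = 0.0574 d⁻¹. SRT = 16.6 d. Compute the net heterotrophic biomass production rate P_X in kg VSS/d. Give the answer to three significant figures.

Correct the yield for decay: Y_obs = Y/(1 + k_d θ_c) = 0.421 / (1 + 0.0574 × 16.6) = 0.421 / 1.953 = 0.2156.
Mass of bCOD removed per day: Q(S₀ − S) = 1340 × 1309 g/m³ = 1754 kg/d.
So the net sludge growth is P_X = 0.2156 × 1754 = 378.2 kg VSS/d.

P_X ≈ 378 kg VSS/d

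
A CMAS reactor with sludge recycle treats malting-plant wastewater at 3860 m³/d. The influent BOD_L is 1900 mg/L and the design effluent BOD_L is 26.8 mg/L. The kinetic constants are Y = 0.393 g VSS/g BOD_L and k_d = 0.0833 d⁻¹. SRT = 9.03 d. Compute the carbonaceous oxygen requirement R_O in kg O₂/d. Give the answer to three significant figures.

Correct the yield for decay: Y_obs = Y/(1 + k_d θ_c) = 0.393 / (1 + 0.0833 × 9.03) = 0.393 / 1.752 = 0.2243.
ΔS = 1900 − 26.8 = 1873 mg/L, so the substrate removal rate is 3860 × 1873/1000 = 7231 kg BOD_L/d.
Net sludge production P_X = 0.2243 × 7231 = 1622 kg VSS/d.
R_O = Q·ΔS − 1.42 P_X = 7231 − 2303 = 4928 kg O₂/d.

R_O ≈ 4930 kg O₂/d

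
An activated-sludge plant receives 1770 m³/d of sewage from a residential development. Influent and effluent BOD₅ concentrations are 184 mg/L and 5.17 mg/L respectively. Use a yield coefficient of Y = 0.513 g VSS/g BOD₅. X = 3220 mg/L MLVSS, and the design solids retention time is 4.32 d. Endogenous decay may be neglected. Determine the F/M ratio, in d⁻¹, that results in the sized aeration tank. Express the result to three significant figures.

With k_d = 0 the design equation reduces to V = Y Q (S₀−S) θ_c / X = 0.513 × 1770 × (184 − 5.17) × 4.32 / 3220 = 217.9 m³.
F/M = applied load / biomass = Q·S₀/(V·X) = 1770 × 184 / (217.9 × 3220) = 0.4643 d⁻¹.

F/M ≈ 0.464 d⁻¹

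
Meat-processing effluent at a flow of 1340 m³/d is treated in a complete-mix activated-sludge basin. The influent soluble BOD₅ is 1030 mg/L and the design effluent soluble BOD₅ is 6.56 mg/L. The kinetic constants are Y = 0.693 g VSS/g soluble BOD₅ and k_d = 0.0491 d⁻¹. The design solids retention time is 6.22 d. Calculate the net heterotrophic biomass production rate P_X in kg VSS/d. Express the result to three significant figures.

P_X ≈ 728 kg VSS/d

Y_obs = Y / (1 + k_d θ_c) = 0.693 / (1 + 0.0491 × 6.22) = 0.693 / 1.305 = 0.5309.
Mass of soluble BOD₅ removed per day: Q(S₀ − S) = 1340 × 1023 g/m³ = 1371 kg/d.
P_X = Y_obs · Q(S₀ − S) = 0.5309 × 1371 = 728.0 kg VSS/d.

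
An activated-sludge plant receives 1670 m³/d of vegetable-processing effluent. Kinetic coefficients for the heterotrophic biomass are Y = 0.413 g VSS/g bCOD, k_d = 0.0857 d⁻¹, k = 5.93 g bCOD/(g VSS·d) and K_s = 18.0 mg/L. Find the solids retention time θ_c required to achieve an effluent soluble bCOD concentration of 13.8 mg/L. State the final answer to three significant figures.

At the target effluent, Y k S/(K_s+S) = 0.413×5.93×13.8/31.80 = 1.063 d⁻¹.
θ_c = 1/(μ − k_d) = 1/(1.063 − 0.0857) = 1/0.9771 = 1.023 d.

θ_c ≈ 1.02 d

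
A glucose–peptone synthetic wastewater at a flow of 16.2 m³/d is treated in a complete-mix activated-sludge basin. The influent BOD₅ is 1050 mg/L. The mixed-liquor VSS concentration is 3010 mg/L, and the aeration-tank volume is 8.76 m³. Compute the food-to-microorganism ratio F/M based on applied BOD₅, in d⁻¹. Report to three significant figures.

Food-to-microorganism ratio F/M = Q S₀ / (V X) = 16.2 × 1050 / (8.760 × 3010) = 0.6451 d⁻¹.

F/M ≈ 0.645 d⁻¹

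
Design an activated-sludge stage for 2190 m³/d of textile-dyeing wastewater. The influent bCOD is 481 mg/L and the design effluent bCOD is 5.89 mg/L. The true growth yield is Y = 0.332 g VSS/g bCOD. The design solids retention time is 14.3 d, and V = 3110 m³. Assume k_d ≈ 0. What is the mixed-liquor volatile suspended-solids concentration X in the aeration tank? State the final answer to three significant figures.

X = Y·Q·ΔS·θ_c / V = 0.332 × 2190 × (481 − 5.89) × 14.3 / 3110 = 1588 mg/L.

X ≈ 1590 mg/L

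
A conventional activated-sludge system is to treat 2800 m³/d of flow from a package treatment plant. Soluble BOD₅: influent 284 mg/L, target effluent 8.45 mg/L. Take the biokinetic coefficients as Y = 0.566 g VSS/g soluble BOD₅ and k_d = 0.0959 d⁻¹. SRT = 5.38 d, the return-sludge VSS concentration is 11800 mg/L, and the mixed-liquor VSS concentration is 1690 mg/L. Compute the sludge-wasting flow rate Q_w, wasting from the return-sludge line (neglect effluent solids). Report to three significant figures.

Rearranging the biomass balance for a CMAS with decay, V = Y·Q·ΔS·θ_c / [X·(1+k_d θ_c)] = 0.566 × 2800 × (284 − 8.45) × 5.38 / [1690 × (1 + 0.0959 × 5.38)] = 2.35×10^6 / 2562 = 917.0 m³.
θ_c = V·X/(Q_w·X_r) when wasting from the recycle, so Q_w = V·X/(θ_c·X_r) = 917.0 × 1690 / (5.38 × 11800) = 24.41 m³/d.

Q_w ≈ 24.4 m³/d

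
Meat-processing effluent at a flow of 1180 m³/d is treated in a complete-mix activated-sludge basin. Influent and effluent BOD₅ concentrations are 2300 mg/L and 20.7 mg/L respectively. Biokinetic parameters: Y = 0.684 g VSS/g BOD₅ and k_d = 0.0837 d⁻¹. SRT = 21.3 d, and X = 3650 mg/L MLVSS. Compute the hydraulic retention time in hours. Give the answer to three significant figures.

τ ≈ 78.5 h

Steady-state biomass mass balance: V·X·(1 + k_d·θ_c) = Y·Q·(S₀ − S)·θ_c, so V = 0.684 × 1180 × (2300 − 20.7) × 21.3 / [3650 × (1 + 0.0837 × 21.3)] = 3.92×10^7 / 10157 = 3858 m³.
HRT = V/Q = 3858 m³ / 1180 m³·d⁻¹ = 3.269 d × 24 = 78.46 h.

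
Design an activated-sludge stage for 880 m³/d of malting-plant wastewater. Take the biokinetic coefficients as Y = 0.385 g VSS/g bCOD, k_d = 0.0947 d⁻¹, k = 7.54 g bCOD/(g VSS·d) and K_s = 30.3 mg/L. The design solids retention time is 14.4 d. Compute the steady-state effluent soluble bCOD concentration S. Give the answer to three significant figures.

S ≈ 1.82 mg/L

Effluent substrate depends only on kinetics and SRT: S = K_s(1 + k_d θ_c) / [θ_c(Yk − k_d) − 1] = 30.3 × (1 + 0.0947 × 14.4) / [14.4 × (0.385 × 7.54 − 0.0947) − 1] = 71.62 / 39.44 = 1.816 mg/L.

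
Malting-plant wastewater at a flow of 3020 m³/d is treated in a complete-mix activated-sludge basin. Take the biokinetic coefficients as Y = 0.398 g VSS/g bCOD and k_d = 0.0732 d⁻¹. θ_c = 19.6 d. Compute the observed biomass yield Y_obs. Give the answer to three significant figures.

The observed yield is Y_obs = Y/(1 + k_d·θ_c) = 0.398 / (1 + 0.0732 × 19.6) = 0.398 / 2.435 = 0.1635 g VSS per g bCOD removed.

Y_obs ≈ 0.163 g VSS/g bCOD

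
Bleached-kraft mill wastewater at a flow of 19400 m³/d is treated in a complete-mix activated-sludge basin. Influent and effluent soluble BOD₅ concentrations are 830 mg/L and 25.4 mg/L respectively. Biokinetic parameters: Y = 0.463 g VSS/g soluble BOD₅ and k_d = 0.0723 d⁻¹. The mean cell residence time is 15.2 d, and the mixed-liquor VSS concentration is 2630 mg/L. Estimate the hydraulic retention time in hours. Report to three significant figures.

τ ≈ 24.6 h

From the SRT design equation V = Y Q (S₀−S) θ_c / [X (1 + k_d θ_c)] = 0.463 × 19400 × (830 − 25.4) × 15.2 / [2630 × (1 + 0.0723 × 15.2)] = 1.1×10^8 / 5520 = 19900 m³.
HRT = V/Q = 19900 m³ / 19400 m³·d⁻¹ = 1.026 d × 24 = 24.62 h.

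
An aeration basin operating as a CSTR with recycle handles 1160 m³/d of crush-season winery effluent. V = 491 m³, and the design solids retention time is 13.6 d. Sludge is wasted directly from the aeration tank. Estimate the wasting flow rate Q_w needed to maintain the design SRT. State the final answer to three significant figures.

With mixed-liquor wasting, θ_c = V/Q_w, so Q_w = V/θ_c = 491.0/13.6 = 36.10 m³/d.

Q_w ≈ 36.1 m³/d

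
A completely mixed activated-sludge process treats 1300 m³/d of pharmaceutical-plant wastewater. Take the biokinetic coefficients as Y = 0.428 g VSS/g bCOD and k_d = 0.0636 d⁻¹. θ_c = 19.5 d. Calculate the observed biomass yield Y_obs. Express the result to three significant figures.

Y_obs ≈ 0.191 g VSS/g bCOD

Observed yield with endogenous decay: Y_obs = Y / (1 + k_d·θ_c) = 0.428 / (1 + 0.0636 × 19.5) = 0.428 / 2.240 = 0.1911 g VSS/g bCOD.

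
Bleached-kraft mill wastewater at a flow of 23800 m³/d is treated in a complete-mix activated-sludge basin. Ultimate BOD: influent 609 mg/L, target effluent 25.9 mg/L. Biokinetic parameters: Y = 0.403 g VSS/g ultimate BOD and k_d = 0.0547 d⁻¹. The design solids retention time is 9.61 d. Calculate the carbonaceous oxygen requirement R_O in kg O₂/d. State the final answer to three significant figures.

R_O ≈ 8670 kg O₂/d

Y_obs = Y / (1 + k_d θ_c) = 0.403 / (1 + 0.0547 × 9.61) = 0.403 / 1.526 = 0.2641.
ΔS = 609 − 25.9 = 583.1 mg/L, so the substrate removal rate is 23800 × 583.1/1000 = 13878 kg ultimate BOD/d.
Net sludge production P_X = 0.2641 × 13878 = 3666 kg VSS/d.
R_O = Q·(S₀ − S) − 1.42·P_X = 13878 − 1.42 × 3666 = 8672 kg O₂/d.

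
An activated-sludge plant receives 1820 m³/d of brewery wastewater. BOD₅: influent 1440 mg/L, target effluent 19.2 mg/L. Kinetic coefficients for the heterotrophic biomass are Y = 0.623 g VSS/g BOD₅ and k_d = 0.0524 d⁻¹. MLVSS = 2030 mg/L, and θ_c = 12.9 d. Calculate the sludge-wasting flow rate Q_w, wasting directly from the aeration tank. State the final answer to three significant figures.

Q_w ≈ 474 m³/d

Steady-state biomass mass balance: V·X·(1 + k_d·θ_c) = Y·Q·(S₀ − S)·θ_c, so V = 0.623 × 1820 × (1440 − 19.2) × 12.9 / [2030 × (1 + 0.0524 × 12.9)] = 2.08×10^7 / 3402 = 6108 m³.
Wasting from the aeration tank: Q_w = V / θ_c = 6108 / 12.9 = 473.5 m³/d.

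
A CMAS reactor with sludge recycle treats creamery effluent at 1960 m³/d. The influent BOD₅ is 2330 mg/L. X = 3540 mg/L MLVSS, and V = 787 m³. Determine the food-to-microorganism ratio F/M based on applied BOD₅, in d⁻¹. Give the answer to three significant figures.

F/M ≈ 1.64 d⁻¹

F/M = applied load / biomass = Q·S₀/(V·X) = 1960 × 2330 / (787.0 × 3540) = 1.639 d⁻¹.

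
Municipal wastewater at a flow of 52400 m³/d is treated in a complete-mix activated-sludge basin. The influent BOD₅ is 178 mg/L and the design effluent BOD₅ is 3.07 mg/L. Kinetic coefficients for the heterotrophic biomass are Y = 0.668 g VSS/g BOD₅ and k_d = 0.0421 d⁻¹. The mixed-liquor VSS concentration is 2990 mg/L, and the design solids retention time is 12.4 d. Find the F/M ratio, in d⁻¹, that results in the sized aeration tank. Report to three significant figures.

Steady-state biomass mass balance: V·X·(1 + k_d·θ_c) = Y·Q·(S₀ − S)·θ_c, so V = 0.668 × 52400 × (178 − 3.07) × 12.4 / [2990 × (1 + 0.0421 × 12.4)] = 7.59×10^7 / 4551 = 16684 m³.
Food-to-microorganism ratio F/M = Q S₀ / (V X) = 52400 × 178 / (16684 × 2990) = 0.1870 d⁻¹.

F/M ≈ 0.187 d⁻¹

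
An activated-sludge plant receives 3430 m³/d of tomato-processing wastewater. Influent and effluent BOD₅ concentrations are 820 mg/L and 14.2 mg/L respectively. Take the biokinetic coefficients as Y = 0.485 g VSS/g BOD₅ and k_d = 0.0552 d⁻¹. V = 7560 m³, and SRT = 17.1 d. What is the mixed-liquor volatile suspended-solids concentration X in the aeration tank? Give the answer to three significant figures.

X ≈ 1560 mg/L

Solving the biomass balance for X: X = Y Q (S₀−S) θ_c / [V (1+k_d θ_c)] = 0.485 × 3430 × (820 − 14.2) × 17.1 / [7560 × (1 + 0.0552 × 17.1)] = 1560 mg/L.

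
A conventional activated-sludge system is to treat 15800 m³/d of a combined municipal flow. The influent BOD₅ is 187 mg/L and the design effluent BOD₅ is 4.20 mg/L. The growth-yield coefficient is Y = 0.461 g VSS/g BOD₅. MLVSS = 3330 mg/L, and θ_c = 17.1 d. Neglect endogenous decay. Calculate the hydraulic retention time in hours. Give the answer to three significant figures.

τ ≈ 10.4 h

With k_d = 0 the design equation reduces to V = Y Q (S₀−S) θ_c / X = 0.461 × 15800 × (187 − 4.20) × 17.1 / 3330 = 6837 m³.
Hydraulic retention time τ = V/Q = 6837 / 15800 = 0.4327 d = 10.39 h.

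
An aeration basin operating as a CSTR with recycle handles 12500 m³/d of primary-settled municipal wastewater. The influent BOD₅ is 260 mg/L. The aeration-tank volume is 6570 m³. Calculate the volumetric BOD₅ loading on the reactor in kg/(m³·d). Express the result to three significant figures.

L_v ≈ 0.495 kg BOD₅/(m³·d)

L_v = Q S₀ / V = 12500 × 260 × 10⁻³ / 6570 = 0.4947 kg/(m³·d).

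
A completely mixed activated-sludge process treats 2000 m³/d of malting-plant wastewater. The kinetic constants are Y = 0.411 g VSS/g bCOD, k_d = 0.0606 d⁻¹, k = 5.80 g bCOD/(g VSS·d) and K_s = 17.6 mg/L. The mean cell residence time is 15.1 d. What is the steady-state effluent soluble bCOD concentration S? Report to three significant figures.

S ≈ 0.989 mg/L

From the Monod/SRT balance for a CMAS, S = K_s·(1+k_d θ_c)/[θ_c·(Y k − k_d) − 1] = 17.6 × (1 + 0.0606 × 15.1) / [15.1 × (0.411 × 5.80 − 0.0606) − 1] = 33.71 / 34.08 = 0.9890 mg/L.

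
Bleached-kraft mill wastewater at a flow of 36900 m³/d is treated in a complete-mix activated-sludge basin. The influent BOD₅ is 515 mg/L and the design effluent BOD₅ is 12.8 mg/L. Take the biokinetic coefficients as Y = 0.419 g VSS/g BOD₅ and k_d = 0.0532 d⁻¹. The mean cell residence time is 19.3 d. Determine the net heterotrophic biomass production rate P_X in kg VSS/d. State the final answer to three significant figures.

Observed yield with endogenous decay: Y_obs = Y / (1 + k_d·θ_c) = 0.419 / (1 + 0.0532 × 19.3) = 0.419 / 2.027 = 0.2067 g VSS/g BOD₅.
Mass of BOD₅ removed per day: Q(S₀ − S) = 36900 × 502.2 g/m³ = 18531 kg/d.
Biomass produced: P_X = Y_obs·Q·ΔS = 0.2067 × 18531 ≈ 3831 kg VSS/d.

P_X ≈ 3830 kg VSS/d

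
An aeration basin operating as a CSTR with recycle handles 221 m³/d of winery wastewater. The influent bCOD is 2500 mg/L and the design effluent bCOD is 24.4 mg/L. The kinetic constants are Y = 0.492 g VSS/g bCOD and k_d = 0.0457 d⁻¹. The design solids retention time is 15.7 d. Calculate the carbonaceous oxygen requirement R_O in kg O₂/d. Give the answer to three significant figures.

Y_obs = Y / (1 + k_d θ_c) = 0.492 / (1 + 0.0457 × 15.7) = 0.492 / 1.717 = 0.2865.
ΔS = 2500 − 24.4 = 2476 mg/L, so the substrate removal rate is 221 × 2476/1000 = 547.1 kg bCOD/d.
Biomass synthesised: P_X = Y_obs × 547.1 = 156.7 kg VSS/d.
R_O = Q·(S₀ − S) − 1.42·P_X = 547.1 − 1.42 × 156.7 = 324.6 kg O₂/d.

R_O ≈ 325 kg O₂/d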